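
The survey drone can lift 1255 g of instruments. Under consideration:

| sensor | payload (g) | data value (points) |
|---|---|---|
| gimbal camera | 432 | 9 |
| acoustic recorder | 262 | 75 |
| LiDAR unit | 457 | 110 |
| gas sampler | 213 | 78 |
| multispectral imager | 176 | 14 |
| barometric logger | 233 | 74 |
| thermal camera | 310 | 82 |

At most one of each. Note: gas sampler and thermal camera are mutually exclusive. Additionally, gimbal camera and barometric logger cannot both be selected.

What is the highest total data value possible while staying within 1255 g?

337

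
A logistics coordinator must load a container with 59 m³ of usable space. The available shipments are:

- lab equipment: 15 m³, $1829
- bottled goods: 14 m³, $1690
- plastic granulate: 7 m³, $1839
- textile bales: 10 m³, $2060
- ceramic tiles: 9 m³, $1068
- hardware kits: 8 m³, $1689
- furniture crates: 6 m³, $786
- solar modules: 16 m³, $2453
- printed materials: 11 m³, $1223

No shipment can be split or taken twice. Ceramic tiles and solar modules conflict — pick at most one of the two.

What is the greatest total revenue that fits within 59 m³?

10050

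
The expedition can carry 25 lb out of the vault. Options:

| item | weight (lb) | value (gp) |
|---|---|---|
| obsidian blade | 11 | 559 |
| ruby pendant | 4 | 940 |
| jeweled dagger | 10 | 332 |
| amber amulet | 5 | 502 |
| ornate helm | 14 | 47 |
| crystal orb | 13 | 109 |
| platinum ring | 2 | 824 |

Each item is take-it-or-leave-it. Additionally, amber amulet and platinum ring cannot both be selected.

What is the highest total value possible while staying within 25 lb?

Best packing: obsidian blade + ruby pendant + platinum ring — 17 lb, 2323 total.

2323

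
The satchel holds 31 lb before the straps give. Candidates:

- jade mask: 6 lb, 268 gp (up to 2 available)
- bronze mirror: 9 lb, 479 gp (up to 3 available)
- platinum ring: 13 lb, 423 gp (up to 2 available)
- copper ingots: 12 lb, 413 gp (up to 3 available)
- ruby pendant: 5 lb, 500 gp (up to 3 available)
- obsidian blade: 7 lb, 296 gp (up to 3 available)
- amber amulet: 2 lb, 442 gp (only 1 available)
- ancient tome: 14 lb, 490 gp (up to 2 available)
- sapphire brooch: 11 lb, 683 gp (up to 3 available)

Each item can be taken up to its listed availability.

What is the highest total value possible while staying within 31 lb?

Taking 3×ruby pendant + amber amulet + sapphire brooch: 28 lb used, 2625 in value.
That's the maximum — no swap from here does better than 2625.

2625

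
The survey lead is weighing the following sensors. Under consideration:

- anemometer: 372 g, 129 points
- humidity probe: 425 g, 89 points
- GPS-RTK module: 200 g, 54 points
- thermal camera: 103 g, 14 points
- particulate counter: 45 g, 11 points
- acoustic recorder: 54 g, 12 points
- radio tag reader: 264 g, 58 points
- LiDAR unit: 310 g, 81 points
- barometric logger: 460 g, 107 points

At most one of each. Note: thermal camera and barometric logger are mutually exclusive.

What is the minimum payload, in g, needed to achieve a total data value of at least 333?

Minimise g subject to total data value ≥ 333.
anemometer + GPS-RTK module + particulate counter + radio tag reader + LiDAR unit: 333 data value at 1191 g.
No combination under 1191 g hits 333.

1191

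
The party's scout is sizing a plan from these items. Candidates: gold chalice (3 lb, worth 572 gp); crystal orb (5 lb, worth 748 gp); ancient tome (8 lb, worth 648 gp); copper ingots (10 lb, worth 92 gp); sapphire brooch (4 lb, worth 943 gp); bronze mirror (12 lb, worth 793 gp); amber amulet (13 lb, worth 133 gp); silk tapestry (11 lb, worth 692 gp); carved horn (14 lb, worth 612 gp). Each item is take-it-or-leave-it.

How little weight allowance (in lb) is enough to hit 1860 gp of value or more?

Need the lightest bundle worth ≥ 1860.
gold chalice + crystal orb + sapphire brooch: 2263 value at 12 lb.
No combination under 12 lb hits 1860.

12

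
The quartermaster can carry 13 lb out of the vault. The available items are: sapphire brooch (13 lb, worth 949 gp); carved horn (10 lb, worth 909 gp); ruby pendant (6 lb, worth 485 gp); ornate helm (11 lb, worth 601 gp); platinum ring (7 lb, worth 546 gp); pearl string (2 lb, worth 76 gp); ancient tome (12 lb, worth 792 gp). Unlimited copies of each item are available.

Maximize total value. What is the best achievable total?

Ranking by ratio (value/lb): carved horn 90.90, ruby pendant 80.83, platinum ring 78.00.
The ratio heuristic lands on carved horn + pearl string (985) but leaves 1 lb idle.
Replace carved horn and pearl string with ruby pendant + platinum ring: the trade gains 46 net, giving 1031 at 13 lb.
Every other selection either busts 13 lb or fails to beat 1031.

1031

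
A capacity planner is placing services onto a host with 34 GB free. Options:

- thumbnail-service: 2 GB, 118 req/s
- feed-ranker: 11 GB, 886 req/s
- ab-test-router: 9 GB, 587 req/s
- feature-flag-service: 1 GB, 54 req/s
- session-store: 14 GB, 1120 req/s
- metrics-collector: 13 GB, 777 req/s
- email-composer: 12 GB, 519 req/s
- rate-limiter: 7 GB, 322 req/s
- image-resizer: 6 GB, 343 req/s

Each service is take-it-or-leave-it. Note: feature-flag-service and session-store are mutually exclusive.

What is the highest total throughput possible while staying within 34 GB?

Taking feed-ranker + ab-test-router + session-store: 34 GB used, 2593 in throughput.
Every other selection either busts 34 GB or breaks a pairing rule or fails to beat 2593.

2593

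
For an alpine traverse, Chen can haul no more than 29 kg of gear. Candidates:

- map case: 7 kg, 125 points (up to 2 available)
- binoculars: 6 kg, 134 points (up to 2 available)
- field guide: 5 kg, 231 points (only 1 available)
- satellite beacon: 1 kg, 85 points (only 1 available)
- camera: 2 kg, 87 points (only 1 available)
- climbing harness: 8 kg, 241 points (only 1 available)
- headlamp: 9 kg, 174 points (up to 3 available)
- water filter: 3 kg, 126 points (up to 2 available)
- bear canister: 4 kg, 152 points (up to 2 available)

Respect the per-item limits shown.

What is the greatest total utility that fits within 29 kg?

1115

Ranking by ratio (utility/kg): satellite beacon 85.00, field guide 46.20, camera 43.50.
Greedy by ratio would take binoculars + field guide + satellite beacon + camera + 2×water filter + 2×bear canister: 28 kg used, total 1093.
The 7 kg tied up in binoculars and satellite beacon is better spent on climbing harness — total rises to 1115 (29 kg).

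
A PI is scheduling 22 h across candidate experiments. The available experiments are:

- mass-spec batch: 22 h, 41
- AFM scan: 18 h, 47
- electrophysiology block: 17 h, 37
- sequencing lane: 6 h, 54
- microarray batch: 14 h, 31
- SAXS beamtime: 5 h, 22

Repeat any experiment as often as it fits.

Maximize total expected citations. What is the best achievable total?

Density check — sequencing lane 9.00, SAXS beamtime 4.40, AFM scan 2.61 are the best per h.
3×sequencing lane uses 18 of the 22 h and totals 162.
That's the maximum — no swap from here does better than 162.

162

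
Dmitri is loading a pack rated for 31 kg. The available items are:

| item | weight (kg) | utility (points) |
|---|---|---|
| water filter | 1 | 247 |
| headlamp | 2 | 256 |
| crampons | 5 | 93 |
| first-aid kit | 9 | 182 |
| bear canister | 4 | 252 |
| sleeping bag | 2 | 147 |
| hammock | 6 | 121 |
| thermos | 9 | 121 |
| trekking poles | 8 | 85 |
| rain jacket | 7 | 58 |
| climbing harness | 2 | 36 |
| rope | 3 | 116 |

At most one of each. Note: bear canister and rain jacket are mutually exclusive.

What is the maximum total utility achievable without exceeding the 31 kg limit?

1357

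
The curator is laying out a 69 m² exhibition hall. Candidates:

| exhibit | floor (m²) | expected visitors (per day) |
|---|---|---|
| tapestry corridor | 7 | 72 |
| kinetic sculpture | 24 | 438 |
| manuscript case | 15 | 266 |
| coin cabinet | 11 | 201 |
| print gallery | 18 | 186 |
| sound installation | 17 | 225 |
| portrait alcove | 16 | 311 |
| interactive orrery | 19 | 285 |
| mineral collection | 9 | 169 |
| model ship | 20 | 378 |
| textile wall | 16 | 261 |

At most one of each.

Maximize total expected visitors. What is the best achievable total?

Ranking by ratio (expected visitors/m²): portrait alcove 19.44, model ship 18.90, mineral collection 18.78.
Filling by ratio: tapestry corridor + coin cabinet + portrait alcove + mineral collection + model ship for 1131, with 6 m² left unused.
The 18 m² tied up in tapestry corridor and coin cabinet is better spent on kinetic sculpture — total rises to 1296 (69 m²).
That's the maximum — no swap from here does better than 1296.

1296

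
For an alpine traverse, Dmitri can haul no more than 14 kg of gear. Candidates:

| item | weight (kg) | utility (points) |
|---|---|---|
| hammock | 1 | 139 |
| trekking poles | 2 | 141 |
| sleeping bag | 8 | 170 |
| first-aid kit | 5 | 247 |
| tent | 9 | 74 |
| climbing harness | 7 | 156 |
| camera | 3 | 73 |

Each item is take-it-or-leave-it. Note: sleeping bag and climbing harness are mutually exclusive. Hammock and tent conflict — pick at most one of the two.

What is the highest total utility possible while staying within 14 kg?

Density check — hammock 139.00, trekking poles 70.50, first-aid kit 49.40, camera 24.33 are the best per kg.
Taking hammock + trekking poles + first-aid kit + camera: 11 kg used, 600 in utility.
Runner-up hammock + sleeping bag + first-aid kit tops out at 556.

600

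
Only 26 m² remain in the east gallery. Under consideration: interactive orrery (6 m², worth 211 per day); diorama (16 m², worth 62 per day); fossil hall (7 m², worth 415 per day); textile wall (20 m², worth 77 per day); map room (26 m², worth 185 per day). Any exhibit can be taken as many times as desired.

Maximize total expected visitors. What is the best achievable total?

A density-first pass picks 3×fossil hall — 1245 at 21 m².
Replace fossil hall with 2×interactive orrery: the trade gains 7 net, giving 1252 at 26 m².
That's the maximum — no swap from here does better than 1252.

1252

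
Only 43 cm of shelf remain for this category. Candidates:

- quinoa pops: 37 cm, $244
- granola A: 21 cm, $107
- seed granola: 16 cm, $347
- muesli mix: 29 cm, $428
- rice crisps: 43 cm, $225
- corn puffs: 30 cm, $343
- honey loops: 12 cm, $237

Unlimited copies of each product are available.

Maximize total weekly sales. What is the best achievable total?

Taking the top-ratio products first gives 2×seed granola for 694 (32 cm).
Replace seed granola with 2×honey loops: the trade gains 127 net, giving 821 at 40 cm.
The spare 3 cm is too small for any remaining product, and no exchange beats 821.

821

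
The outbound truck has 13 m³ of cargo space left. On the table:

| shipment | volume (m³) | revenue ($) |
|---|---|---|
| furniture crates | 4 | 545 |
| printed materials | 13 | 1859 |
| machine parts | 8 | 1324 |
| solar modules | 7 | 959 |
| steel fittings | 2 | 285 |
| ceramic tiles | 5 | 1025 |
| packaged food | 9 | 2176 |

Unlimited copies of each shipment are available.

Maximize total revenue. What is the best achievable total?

2746

Best packing: 2×steel fittings + packaged food — 13 m³, 2746 total.
Nothing else within 13 m³ beats 2746.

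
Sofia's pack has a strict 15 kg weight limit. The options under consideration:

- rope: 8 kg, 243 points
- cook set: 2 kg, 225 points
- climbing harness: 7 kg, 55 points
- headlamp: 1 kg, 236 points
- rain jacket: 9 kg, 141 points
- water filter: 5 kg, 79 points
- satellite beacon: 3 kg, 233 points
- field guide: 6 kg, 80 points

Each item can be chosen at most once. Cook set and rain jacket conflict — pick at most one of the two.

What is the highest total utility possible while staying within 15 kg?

Rope + cook set + headlamp + satellite beacon uses 14 of the 15 kg and totals 937.

937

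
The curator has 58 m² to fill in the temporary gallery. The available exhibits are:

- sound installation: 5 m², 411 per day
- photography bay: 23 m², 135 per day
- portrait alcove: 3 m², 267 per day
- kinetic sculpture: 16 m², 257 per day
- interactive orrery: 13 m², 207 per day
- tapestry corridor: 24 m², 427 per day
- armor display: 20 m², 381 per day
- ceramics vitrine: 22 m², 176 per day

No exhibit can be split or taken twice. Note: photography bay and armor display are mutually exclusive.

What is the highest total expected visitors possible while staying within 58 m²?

Density check — portrait alcove 89.00, sound installation 82.20, armor display 19.05 are the best per m².
A density-first pass picks sound installation + portrait alcove + tapestry corridor + armor display — 1486 at 52 m².
Replace tapestry corridor with kinetic sculpture + interactive orrery: the trade gains 37 net, giving 1523 at 57 m².
That's the maximum — no feasible swap from here does better than 1523.

1523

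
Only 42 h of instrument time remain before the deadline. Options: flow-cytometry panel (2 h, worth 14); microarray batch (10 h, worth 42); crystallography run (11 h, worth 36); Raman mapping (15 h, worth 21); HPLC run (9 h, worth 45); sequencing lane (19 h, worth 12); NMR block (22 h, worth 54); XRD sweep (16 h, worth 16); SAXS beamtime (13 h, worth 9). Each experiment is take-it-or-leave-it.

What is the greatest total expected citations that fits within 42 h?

141

Filling by ratio: flow-cytometry panel + microarray batch + crystallography run + HPLC run for 137, with 10 h left unused.
Dropping flow-cytometry panel and crystallography run frees 13 h; slotting in NMR block (22 h) lifts the total to 141 at 41 h.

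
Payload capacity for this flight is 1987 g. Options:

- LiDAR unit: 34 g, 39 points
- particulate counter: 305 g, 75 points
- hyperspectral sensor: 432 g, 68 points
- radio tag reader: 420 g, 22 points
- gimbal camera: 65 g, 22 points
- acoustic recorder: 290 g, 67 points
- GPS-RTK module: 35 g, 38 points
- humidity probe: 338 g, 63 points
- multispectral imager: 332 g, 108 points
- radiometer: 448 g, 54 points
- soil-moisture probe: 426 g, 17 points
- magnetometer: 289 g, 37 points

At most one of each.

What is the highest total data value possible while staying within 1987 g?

480

The ratio ordering already packs tightly: LiDAR unit + particulate counter + hyperspectral sensor + gimbal camera + acoustic recorder + GPS-RTK module + humidity probe + multispectral imager, 1831 g, 480.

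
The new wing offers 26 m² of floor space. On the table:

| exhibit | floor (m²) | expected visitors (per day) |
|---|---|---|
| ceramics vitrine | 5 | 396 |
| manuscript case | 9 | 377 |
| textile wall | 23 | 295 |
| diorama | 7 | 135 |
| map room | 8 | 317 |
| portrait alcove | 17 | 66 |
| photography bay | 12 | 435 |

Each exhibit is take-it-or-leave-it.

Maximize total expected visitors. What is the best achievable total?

1208

Filling by ratio: ceramics vitrine + manuscript case + map room for 1090, with 4 m² left unused.
The 8 m² tied up in map room is better spent on photography bay — total rises to 1208 (26 m²).
Every other selection either busts 26 m² or fails to beat 1208.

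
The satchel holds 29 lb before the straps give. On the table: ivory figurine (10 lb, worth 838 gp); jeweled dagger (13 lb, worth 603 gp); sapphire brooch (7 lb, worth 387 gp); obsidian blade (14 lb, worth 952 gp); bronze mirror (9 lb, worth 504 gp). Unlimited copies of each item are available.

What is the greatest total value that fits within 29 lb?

Ranking by ratio (value/lb): ivory figurine 83.80, obsidian blade 68.00, bronze mirror 56.00.
The ratio ordering already packs tightly: 2×ivory figurine + bronze mirror, 29 lb, 2180.
Nothing else within 29 lb beats 2180.

2180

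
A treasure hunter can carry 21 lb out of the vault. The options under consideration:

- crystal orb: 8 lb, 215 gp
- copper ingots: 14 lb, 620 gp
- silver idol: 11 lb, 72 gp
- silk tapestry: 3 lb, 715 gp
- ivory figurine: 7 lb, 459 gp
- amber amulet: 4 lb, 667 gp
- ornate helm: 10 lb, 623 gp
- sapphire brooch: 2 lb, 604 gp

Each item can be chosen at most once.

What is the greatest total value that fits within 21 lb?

By value per lb: sapphire brooch 302.00, silk tapestry 238.33, amber amulet 166.75, ivory figurine 65.57 lead.
The ratio heuristic lands on silk tapestry + ivory figurine + amber amulet + sapphire brooch (2445) but leaves 5 lb idle.
The 7 lb tied up in ivory figurine is better spent on ornate helm — total rises to 2609 (19 lb).

2609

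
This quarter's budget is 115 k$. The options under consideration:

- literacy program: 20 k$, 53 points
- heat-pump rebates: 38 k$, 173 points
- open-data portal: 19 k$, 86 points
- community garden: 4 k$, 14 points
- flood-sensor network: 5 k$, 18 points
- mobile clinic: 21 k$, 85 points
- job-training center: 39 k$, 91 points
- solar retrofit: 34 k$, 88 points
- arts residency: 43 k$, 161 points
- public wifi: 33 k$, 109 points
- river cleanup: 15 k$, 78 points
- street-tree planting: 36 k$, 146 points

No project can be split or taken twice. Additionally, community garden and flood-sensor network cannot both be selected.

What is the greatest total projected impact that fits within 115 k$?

501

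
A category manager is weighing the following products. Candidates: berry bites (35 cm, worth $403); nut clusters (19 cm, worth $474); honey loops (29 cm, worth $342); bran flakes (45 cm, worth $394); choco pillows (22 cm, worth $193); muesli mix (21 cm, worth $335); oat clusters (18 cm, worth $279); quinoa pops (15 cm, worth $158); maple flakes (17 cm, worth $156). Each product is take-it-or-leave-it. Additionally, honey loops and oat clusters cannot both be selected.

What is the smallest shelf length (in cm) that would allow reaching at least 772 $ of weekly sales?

40

Need the lightest bundle worth ≥ 772.
nut clusters + muesli mix reaches 809 using 40 cm.
Any bundle with less than 40 cm falls short of 772.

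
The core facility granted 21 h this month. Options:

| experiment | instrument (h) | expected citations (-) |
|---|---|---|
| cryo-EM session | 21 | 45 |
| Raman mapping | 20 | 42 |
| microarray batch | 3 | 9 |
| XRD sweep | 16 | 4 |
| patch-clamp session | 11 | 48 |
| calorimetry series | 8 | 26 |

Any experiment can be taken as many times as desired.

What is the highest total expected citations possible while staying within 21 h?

Density check — patch-clamp session 4.36, calorimetry series 3.25, microarray batch 3.00, cryo-EM session 2.14 are the best per h.
Filling by ratio: patch-clamp session + calorimetry series for 74, with 2 h left unused.
Replace calorimetry series with 3×microarray batch: the trade gains 1 net, giving 75 at 20 h.
Every other selection either busts 21 h or fails to beat 75.

75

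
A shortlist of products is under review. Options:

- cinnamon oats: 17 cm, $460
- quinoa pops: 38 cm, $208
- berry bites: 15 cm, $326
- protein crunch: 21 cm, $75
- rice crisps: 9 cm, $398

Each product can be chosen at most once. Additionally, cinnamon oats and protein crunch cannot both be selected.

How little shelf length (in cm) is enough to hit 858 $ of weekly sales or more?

Need the lightest bundle worth ≥ 858.
cinnamon oats + rice crisps reaches 858 using 26 cm.
Any bundle with less than 26 cm falls short of 858.

26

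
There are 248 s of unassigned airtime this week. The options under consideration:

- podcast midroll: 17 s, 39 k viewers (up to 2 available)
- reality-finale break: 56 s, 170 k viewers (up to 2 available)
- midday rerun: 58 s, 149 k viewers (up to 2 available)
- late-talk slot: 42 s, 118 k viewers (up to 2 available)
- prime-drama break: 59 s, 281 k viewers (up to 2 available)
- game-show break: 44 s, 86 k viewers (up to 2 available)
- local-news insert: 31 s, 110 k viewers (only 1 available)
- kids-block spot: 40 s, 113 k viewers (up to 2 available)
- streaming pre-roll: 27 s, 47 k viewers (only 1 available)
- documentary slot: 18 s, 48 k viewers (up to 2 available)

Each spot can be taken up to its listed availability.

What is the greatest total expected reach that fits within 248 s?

By expected reach per s: prime-drama break 4.76, local-news insert 3.55, reality-finale break 3.04, kids-block spot 2.83 lead.
A density-first pass picks reality-finale break + 2×prime-drama break + local-news insert + kids-block spot — 955 at 245 s.
The 40 s tied up in kids-block spot is better spent on late-talk slot — total rises to 960 (247 s).
Nothing else within 248 s beats 960.

960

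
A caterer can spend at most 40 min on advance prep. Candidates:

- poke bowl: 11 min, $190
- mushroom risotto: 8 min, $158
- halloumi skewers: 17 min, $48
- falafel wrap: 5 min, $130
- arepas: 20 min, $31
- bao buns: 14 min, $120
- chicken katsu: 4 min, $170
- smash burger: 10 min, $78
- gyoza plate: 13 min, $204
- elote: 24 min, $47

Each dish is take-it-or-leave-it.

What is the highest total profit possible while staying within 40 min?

The ratio heuristic lands on poke bowl + mushroom risotto + falafel wrap + chicken katsu + smash burger (726) but leaves 2 min idle.
The 11 min tied up in poke bowl is better spent on gyoza plate — total rises to 740 (40 min).

740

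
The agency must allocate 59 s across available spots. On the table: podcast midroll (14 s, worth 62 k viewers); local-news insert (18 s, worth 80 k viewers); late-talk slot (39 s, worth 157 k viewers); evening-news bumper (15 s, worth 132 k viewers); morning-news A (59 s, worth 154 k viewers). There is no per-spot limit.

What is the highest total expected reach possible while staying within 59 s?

Taking podcast midroll + 3×evening-news bumper: 59 s used, 458 in expected reach.
Nothing else within 59 s beats 458.

458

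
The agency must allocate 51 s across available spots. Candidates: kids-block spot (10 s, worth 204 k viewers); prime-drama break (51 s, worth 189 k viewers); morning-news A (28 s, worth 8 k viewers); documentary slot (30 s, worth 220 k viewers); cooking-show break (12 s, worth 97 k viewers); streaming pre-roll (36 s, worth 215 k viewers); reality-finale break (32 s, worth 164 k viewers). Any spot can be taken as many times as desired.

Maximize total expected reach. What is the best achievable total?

1020

The ratio ordering already packs tightly: 5×kids-block spot, 50 s, 1020.
Every other selection either busts 51 s or fails to beat 1020.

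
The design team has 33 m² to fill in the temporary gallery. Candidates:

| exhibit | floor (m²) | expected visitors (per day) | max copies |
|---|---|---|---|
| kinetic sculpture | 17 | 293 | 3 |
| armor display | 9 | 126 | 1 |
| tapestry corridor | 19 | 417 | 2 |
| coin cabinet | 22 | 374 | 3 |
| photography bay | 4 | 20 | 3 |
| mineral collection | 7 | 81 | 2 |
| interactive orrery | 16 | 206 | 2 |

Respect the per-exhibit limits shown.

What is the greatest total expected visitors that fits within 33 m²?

Greedy by ratio would take armor display + tapestry corridor + photography bay: 32 m² used, total 563.
The 13 m² tied up in armor display and photography bay is better spent on 2×mineral collection — total rises to 579 (33 m²).

579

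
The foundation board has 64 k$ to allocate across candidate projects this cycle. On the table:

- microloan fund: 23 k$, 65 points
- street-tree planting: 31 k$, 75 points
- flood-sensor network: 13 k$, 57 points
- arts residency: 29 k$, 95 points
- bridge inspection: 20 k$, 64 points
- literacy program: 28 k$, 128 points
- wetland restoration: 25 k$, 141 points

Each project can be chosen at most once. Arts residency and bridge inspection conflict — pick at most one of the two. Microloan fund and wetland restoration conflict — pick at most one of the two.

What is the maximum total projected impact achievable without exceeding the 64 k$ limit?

269

By projected impact per k$: wetland restoration 5.64, literacy program 4.57, flood-sensor network 4.38 lead.
Literacy program + wetland restoration uses 53 of the 64 k$ and totals 269.
Runner-up flood-sensor network + bridge inspection + wetland restoration tops out at 262.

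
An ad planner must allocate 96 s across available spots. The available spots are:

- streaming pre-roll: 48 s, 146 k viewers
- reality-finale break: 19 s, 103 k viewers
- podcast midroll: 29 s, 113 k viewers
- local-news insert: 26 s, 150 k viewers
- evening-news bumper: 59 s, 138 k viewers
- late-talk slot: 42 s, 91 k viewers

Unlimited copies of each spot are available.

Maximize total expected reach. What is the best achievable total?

Greedy by ratio would take 3×local-news insert: 78 s used, total 450.
The 78 s tied up in 3×local-news insert is better spent on 5×reality-finale break — total rises to 515 (95 s).
Nothing else within 96 s beats 515.

515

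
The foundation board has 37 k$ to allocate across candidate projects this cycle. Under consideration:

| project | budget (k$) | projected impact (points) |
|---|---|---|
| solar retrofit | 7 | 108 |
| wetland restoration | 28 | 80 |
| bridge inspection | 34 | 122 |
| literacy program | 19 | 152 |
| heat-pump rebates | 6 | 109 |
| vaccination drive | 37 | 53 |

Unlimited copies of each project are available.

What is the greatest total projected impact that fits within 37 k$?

654

Best packing: 6×heat-pump rebates — 36 k$, 654 total.
No other feasible combination exceeds 654.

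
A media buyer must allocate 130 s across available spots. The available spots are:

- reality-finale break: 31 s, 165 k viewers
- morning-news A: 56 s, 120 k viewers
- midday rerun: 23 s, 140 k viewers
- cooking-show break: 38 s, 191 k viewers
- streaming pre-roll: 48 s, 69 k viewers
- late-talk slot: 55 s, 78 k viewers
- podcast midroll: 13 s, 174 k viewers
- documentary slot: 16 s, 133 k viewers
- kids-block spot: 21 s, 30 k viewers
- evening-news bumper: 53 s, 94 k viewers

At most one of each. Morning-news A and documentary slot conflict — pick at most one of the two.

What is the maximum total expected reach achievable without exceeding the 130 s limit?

Ranking by ratio (expected reach/s): podcast midroll 13.38, documentary slot 8.31, midday rerun 6.09, reality-finale break 5.32.
Best packing: reality-finale break + midday rerun + cooking-show break + podcast midroll + documentary slot — 121 s, 803 total.

803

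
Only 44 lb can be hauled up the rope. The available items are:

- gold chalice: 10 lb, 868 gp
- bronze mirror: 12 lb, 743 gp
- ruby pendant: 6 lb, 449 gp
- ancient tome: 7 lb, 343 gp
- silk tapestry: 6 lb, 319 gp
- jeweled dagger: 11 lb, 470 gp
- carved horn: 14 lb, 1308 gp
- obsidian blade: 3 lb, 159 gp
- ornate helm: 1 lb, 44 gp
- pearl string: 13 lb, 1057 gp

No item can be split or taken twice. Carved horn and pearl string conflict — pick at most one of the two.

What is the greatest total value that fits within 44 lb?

Best packing: gold chalice + bronze mirror + ruby pendant + carved horn + ornate helm — 43 lb, 3412 total.
Runner-up gold chalice + bronze mirror + ruby pendant + carved horn tops out at 3368.

3412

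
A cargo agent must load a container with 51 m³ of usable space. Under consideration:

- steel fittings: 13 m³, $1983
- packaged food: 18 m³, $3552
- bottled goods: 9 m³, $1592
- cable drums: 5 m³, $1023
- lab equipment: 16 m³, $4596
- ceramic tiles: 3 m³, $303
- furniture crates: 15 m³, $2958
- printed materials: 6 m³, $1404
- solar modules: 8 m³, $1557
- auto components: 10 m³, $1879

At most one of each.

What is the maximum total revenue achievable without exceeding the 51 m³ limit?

11573

A density-first pass picks packaged food + cable drums + lab equipment + ceramic tiles + printed materials — 10878 at 48 m³.
Replace packaged food and ceramic tiles with bottled goods + furniture crates: the trade gains 695 net, giving 11573 at 51 m³.
Runner-up cable drums + lab equipment + furniture crates + printed materials + solar modules tops out at 11538.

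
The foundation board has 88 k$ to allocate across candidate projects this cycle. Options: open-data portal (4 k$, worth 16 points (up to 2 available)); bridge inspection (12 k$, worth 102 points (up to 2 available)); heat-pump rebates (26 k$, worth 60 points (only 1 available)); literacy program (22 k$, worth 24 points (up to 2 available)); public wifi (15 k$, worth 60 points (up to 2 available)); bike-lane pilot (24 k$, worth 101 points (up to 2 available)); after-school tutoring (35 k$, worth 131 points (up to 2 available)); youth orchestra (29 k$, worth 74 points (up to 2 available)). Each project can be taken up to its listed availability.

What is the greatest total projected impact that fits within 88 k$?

Greedy by ratio would take 2×open-data portal + 2×bridge inspection + 2×bike-lane pilot: 80 k$ used, total 438.
Dropping 2×open-data portal frees 8 k$; slotting in public wifi (15 k$) lifts the total to 466 at 87 k$.

466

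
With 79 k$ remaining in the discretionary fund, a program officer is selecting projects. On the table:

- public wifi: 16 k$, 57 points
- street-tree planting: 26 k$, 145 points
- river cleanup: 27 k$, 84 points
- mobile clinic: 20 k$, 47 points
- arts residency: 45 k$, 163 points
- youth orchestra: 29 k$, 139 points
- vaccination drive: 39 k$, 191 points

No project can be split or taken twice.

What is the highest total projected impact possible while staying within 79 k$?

Density check — street-tree planting 5.58, vaccination drive 4.90, youth orchestra 4.79 are the best per k$.
The ratio heuristic lands on street-tree planting + vaccination drive (336) but leaves 14 k$ idle.
Replace vaccination drive with public wifi + youth orchestra: the trade gains 5 net, giving 341 at 71 k$.
No other feasible combination exceeds 341.

341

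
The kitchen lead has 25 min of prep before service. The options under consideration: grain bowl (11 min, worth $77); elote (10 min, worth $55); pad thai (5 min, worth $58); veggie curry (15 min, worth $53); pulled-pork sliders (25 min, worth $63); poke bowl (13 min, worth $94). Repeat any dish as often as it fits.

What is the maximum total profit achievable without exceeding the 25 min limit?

290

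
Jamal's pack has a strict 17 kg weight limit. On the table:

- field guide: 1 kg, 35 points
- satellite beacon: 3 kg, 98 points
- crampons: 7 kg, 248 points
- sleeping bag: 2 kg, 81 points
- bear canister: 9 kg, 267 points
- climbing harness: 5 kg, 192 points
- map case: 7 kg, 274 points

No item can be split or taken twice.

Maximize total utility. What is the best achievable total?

Density check — sleeping bag 40.50, map case 39.14, climbing harness 38.40, crampons 35.43 are the best per kg.
The ratio heuristic lands on field guide + sleeping bag + climbing harness + map case (582) but leaves 2 kg idle.
Replace field guide with satellite beacon: the trade gains 63 net, giving 645 at 17 kg.

645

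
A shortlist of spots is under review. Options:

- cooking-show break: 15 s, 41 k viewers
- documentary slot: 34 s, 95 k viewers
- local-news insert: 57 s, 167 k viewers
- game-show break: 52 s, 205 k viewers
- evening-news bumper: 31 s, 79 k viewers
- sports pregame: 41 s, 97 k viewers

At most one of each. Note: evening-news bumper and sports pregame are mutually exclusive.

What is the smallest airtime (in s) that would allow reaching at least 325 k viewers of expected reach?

98

Look for the lowest-airtime combination reaching 325.
Taking cooking-show break + game-show break + evening-news bumper gives 325 (≥ 325) for 98 s.
Below 98 s the best achievable stays under 325.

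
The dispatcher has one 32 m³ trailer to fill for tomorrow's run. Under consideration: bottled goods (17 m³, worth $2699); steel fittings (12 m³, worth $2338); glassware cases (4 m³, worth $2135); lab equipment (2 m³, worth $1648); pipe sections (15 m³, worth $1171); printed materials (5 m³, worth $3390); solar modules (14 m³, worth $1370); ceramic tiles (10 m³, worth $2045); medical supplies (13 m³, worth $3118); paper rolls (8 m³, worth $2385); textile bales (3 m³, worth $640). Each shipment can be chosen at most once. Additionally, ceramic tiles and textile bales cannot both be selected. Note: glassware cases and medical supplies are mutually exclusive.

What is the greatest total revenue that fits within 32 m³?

By revenue per m³: lab equipment 824.00, printed materials 678.00, glassware cases 533.75 lead.
Taking steel fittings + glassware cases + lab equipment + printed materials + paper rolls: 31 m³ used, 11896 in revenue.
Every other selection either busts 32 m³ or breaks a pairing rule or fails to beat 11896.

11896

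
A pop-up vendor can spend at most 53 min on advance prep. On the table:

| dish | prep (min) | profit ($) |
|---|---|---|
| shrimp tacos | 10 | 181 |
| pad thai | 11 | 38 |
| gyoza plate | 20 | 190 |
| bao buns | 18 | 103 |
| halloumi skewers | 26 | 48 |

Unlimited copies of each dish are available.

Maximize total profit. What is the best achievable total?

The ratio ordering already packs tightly: 5×shrimp tacos, 50 min, 905.
No other feasible combination exceeds 905.

905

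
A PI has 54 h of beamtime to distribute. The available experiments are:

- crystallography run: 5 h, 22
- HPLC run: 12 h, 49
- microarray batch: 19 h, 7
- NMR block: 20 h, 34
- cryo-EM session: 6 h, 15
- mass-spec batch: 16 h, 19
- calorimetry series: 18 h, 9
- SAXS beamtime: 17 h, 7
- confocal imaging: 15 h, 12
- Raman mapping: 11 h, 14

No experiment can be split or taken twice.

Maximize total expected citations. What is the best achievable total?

134

Density check — crystallography run 4.40, HPLC run 4.08, cryo-EM session 2.50, NMR block 1.70 are the best per h.
The ratio ordering already packs tightly: crystallography run + HPLC run + NMR block + cryo-EM session + Raman mapping, 54 h, 134.
An exhaustive check of the 1024 subsets confirms 134.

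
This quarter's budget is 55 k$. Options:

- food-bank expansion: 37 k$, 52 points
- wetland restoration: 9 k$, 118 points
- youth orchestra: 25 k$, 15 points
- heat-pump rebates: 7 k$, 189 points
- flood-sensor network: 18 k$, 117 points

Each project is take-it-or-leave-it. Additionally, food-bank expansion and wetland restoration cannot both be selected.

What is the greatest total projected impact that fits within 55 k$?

Ranking by ratio (projected impact/k$): heat-pump rebates 27.00, wetland restoration 13.11, flood-sensor network 6.50.
Wetland restoration + heat-pump rebates + flood-sensor network uses 34 of the 55 k$ and totals 424.
Next best is wetland restoration + youth orchestra + heat-pump rebates at 322 (41 k$) — short by 102.

424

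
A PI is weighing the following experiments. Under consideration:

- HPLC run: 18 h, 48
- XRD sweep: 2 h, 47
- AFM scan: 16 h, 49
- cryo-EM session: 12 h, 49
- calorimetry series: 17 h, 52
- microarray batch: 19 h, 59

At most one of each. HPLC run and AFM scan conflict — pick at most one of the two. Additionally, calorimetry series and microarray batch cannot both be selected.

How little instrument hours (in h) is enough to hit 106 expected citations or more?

21

Look for the lowest-instrument combination reaching 106.
XRD sweep + microarray batch reaches 106 using 21 h.
Below 21 h the best achievable stays under 106.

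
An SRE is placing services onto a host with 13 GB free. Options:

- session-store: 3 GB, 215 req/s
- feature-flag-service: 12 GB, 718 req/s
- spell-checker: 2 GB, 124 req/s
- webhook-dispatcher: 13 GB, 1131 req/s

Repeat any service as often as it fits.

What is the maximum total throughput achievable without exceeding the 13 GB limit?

1131

Taking webhook-dispatcher: 13 GB used, 1131 in throughput.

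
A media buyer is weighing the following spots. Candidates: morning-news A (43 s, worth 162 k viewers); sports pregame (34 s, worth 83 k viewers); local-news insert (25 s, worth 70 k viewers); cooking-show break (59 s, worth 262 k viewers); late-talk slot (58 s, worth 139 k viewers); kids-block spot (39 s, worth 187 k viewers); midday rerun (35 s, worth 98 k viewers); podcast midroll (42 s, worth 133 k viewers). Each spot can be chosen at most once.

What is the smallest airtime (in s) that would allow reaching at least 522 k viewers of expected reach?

132

Minimise s subject to total expected reach ≥ 522.
Taking sports pregame + cooking-show break + kids-block spot gives 532 (≥ 522) for 132 s.
No combination under 132 s hits 522.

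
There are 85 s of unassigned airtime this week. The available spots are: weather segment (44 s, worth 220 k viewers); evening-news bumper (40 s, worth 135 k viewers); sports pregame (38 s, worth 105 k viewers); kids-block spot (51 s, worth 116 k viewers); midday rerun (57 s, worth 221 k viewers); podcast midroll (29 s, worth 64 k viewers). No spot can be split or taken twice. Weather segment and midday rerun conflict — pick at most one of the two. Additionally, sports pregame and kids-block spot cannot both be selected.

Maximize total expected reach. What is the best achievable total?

355

By expected reach per s: weather segment 5.00, midday rerun 3.88, evening-news bumper 3.38 lead.
Best packing: weather segment + evening-news bumper — 84 s, 355 total.
An exhaustive check of the 64 subsets confirms 355.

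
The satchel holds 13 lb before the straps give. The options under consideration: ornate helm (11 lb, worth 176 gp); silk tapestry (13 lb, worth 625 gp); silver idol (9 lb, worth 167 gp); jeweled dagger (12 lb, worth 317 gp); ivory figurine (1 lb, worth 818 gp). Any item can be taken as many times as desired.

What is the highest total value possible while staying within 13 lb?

10634

Ranking by ratio (value/lb): ivory figurine 818.00, silk tapestry 48.08, jeweled dagger 26.42.
Best packing: 13×ivory figurine — 13 lb, 10634 total.
That's the maximum — no swap from here does better than 10634.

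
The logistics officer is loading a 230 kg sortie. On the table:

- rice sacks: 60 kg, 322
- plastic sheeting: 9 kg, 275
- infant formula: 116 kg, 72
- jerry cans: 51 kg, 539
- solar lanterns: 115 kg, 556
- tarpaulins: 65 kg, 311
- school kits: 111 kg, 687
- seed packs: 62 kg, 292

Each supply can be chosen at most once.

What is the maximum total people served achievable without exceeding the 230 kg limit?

1548

Filling by ratio: plastic sheeting + jerry cans + school kits for 1501, with 59 kg left unused.
Dropping plastic sheeting frees 9 kg; slotting in rice sacks (60 kg) lifts the total to 1548 at 222 kg.
No other feasible combination exceeds 1548.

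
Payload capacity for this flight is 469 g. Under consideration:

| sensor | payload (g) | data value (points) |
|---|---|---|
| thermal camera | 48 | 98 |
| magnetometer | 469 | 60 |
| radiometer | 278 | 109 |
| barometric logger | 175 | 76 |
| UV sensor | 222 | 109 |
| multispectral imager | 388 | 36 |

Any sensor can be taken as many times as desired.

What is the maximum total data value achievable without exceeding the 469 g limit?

882

Taking 9×thermal camera: 432 g used, 882 in data value.
Every other selection either busts 469 g or fails to beat 882.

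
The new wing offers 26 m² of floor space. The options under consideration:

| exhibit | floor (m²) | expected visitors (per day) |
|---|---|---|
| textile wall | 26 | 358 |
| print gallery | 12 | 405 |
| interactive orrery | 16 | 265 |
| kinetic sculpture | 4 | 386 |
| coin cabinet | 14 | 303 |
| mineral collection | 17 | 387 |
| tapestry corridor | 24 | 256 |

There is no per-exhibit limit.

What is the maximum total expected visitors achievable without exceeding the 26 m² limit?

6×kinetic sculpture uses 24 of the 26 m² and totals 2316.
The spare 2 m² is too small for any remaining exhibit, and no exchange beats 2316.

2316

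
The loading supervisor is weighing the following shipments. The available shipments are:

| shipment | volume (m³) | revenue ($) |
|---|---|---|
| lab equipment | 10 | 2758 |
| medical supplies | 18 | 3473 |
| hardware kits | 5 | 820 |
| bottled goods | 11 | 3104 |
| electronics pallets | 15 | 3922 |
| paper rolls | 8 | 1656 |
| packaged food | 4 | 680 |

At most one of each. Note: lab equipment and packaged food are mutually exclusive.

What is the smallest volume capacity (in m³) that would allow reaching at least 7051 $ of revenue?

Need the lightest bundle worth ≥ 7051.
Taking lab equipment + bottled goods + paper rolls gives 7518 (≥ 7051) for 29 m³.
Any bundle with less than 29 m³ falls short of 7051.

29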